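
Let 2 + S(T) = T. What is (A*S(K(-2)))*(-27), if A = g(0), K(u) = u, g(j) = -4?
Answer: -432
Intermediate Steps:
S(T) = -2 + T
A = -4
(A*S(K(-2)))*(-27) = -4*(-2 - 2)*(-27) = -4*(-4)*(-27) = 16*(-27) = -432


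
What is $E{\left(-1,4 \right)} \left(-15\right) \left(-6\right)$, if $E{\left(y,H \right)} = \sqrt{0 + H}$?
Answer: $180$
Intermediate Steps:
$E{\left(y,H \right)} = \sqrt{H}$
$E{\left(-1,4 \right)} \left(-15\right) \left(-6\right) = \sqrt{4} \left(-15\right) \left(-6\right) = 2 \left(-15\right) \left(-6\right) = \left(-30\right) \left(-6\right) = 180$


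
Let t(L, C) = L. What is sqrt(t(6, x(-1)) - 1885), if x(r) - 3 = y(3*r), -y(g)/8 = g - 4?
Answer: I*sqrt(1879) ≈ 43.347*I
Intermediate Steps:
y(g) = 32 - 8*g (y(g) = -8*(g - 4) = -8*(-4 + g) = 32 - 8*g)
x(r) = 35 - 24*r (x(r) = 3 + (32 - 24*r) = 35 - 24*r)
sqrt(t(6, x(-1)) - 1885) = sqrt(6 - 1885) = sqrt(-1879) = I*sqrt(1879)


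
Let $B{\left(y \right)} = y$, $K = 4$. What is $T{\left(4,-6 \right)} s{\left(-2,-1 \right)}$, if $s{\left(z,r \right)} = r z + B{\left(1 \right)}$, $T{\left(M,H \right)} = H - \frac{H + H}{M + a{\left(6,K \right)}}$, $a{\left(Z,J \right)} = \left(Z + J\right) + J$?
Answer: $-16$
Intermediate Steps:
$a{\left(Z,J \right)} = Z + 2 J$ ($a{\left(Z,J \right)} = \left(J + Z\right) + J = Z + 2 J$)
$T{\left(M,H \right)} = H - \frac{2 H}{14 + M}$ ($T{\left(M,H \right)} = H - \frac{H + H}{M + \left(6 + 2 \cdot 4\right)} = H - \frac{2 H}{M + \left(6 + 8\right)} = H - \frac{2 H}{M + 14} = H - \frac{2 H}{14 + M}$)
$s{\left(z,r \right)} = 1 + r z$ ($s{\left(z,r \right)} = r z + 1 = 1 + r z$)
$T{\left(4,-6 \right)} s{\left(-2,-1 \right)} = - \frac{6 \left(12 + 4\right)}{14 + 4} \left(1 - -2\right) = \left(-6\right) \frac{1}{18} \cdot 16 \left(1 + 2\right) = \left(-6\right) \frac{1}{18} \cdot 16 \cdot 3 = \left(- \frac{16}{3}\right) 3 = -16$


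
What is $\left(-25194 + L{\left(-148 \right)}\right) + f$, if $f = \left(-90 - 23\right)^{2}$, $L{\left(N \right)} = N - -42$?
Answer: $-12531$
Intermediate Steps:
$L{\left(N \right)} = 42 + N$ ($L{\left(N \right)} = N + 42 = 42 + N$)
$f = 12769$ ($f = \left(-113\right)^{2} = 12769$)
$\left(-25194 + L{\left(-148 \right)}\right) + f = \left(-25194 + \left(42 - 148\right)\right) + 12769 = \left(-25194 - 106\right) + 12769 = -25300 + 12769 = -12531$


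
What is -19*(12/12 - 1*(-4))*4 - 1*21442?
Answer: -21822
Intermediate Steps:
-19*(12/12 - 1*(-4))*4 - 1*21442 = -19*(12*(1/12) + 4)*4 - 21442 = -19*(1 + 4)*4 - 21442 = -19*5*4 - 21442 = -95*4 - 21442 = -380 - 21442 = -21822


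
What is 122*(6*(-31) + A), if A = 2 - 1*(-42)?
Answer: -17324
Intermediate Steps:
A = 44 (A = 2 + 42 = 44)
122*(6*(-31) + A) = 122*(6*(-31) + 44) = 122*(-186 + 44) = 122*(-142) = -17324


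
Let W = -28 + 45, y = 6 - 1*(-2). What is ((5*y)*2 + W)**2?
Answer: 9409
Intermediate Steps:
y = 8 (y = 6 + 2 = 8)
W = 17
((5*y)*2 + W)**2 = ((5*8)*2 + 17)**2 = (40*2 + 17)**2 = (80 + 17)**2 = 97**2 = 9409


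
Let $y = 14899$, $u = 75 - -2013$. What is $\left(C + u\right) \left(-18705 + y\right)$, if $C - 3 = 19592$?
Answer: $-82525498$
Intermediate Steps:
$u = 2088$ ($u = 75 + 2013 = 2088$)
$C = 19595$ ($C = 3 + 19592 = 19595$)
$\left(C + u\right) \left(-18705 + y\right) = \left(19595 + 2088\right) \left(-18705 + 14899\right) = 21683 \left(-3806\right) = -82525498$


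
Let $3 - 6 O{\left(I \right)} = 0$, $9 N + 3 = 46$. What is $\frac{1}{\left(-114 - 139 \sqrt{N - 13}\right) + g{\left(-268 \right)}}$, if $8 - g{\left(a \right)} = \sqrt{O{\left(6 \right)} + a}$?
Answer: $\frac{6 i}{- 636 i + 3 \sqrt{1070} + 278 \sqrt{74}} \approx -0.00057796 + 0.0022624 i$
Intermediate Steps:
$N = \frac{43}{9}$ ($N = - \frac{1}{3} + \frac{1}{9} \cdot 46 = - \frac{1}{3} + \frac{46}{9} = \frac{43}{9} \approx 4.7778$)
$O{\left(I \right)} = \frac{1}{2}$ ($O{\left(I \right)} = \frac{1}{2} - 0 = \frac{1}{2} + 0 = \frac{1}{2}$)
$g{\left(a \right)} = 8 - \sqrt{\frac{1}{2} + a}$
$\frac{1}{\left(-114 - 139 \sqrt{N - 13}\right) + g{\left(-268 \right)}} = \frac{1}{\left(-114 - 139 \sqrt{\frac{43}{9} - 13}\right) + \left(8 - \frac{\sqrt{2 + 4 \left(-268\right)}}{2}\right)} = \frac{1}{\left(-114 - 139 \sqrt{- \frac{74}{9}}\right) + \left(8 - \frac{\sqrt{2 - 1072}}{2}\right)} = \frac{1}{\left(-114 - 139 \frac{i \sqrt{74}}{3}\right) + \left(8 - \frac{\sqrt{-1070}}{2}\right)} = \frac{1}{\left(-114 - \frac{139 i \sqrt{74}}{3}\right) + \left(8 - \frac{i \sqrt{1070}}{2}\right)} = \frac{1}{-106 - \frac{139 i \sqrt{74}}{3} - \frac{i \sqrt{1070}}{2}}$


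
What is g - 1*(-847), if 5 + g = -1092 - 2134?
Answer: -2384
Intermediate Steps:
g = -3231 (g = -5 + (-1092 - 2134) = -5 - 3226 = -3231)
g - 1*(-847) = -3231 - 1*(-847) = -3231 + 847 = -2384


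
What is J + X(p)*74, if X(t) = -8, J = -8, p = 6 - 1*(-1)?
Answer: -600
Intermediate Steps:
p = 7 (p = 6 + 1 = 7)
J + X(p)*74 = -8 - 8*74 = -8 - 592 = -600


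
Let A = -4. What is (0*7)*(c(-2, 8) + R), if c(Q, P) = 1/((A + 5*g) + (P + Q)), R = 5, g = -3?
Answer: 0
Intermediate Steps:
c(Q, P) = 1/(-19 + P + Q) (c(Q, P) = 1/((-4 + 5*(-3)) + (P + Q)) = 1/((-4 - 15) + (P + Q)) = 1/(-19 + (P + Q)) = 1/(-19 + P + Q))
(0*7)*(c(-2, 8) + R) = (0*7)*(1/(-19 + 8 - 2) + 5) = 0*(1/(-13) + 5) = 0*(-1/13 + 5) = 0*(64/13) = 0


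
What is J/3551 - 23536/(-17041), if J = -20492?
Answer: -265627836/60512591 ≈ -4.3896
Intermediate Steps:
J/3551 - 23536/(-17041) = -20492/3551 - 23536/(-17041) = -20492*1/3551 - 23536*(-1/17041) = -20492/3551 + 23536/17041 = -265627836/60512591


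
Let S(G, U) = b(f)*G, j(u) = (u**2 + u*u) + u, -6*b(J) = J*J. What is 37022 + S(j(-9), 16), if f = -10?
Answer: 34472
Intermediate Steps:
b(J) = -J**2/6 (b(J) = -J*J/6 = -J**2/6)
j(u) = u + 2*u**2 (j(u) = (u**2 + u**2) + u = 2*u**2 + u = u + 2*u**2)
S(G, U) = -50*G/3 (S(G, U) = (-1/6*(-10)**2)*G = (-1/6*100)*G = -50*G/3)
37022 + S(j(-9), 16) = 37022 - (-150)*(1 + 2*(-9)) = 37022 - (-150)*(1 - 18) = 37022 - (-150)*(-17) = 37022 - 50/3*153 = 37022 - 2550 = 34472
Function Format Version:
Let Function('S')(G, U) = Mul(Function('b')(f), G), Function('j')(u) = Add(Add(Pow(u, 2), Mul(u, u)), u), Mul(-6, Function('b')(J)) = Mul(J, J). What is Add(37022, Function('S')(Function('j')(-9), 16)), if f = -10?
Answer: 34472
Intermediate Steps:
Function('b')(J) = Mul(Rational(-1, 6), Pow(J, 2)) (Function('b')(J) = Mul(Rational(-1, 6), Mul(J, J)) = Mul(Rational(-1, 6), Pow(J, 2)))
Function('j')(u) = Add(u, Mul(2, Pow(u, 2))) (Function('j')(u) = Add(Add(Pow(u, 2), Pow(u, 2)), u) = Add(Mul(2, Pow(u, 2)), u) = Add(u, Mul(2, Pow(u, 2))))
Function('S')(G, U) = Mul(Rational(-50, 3), G) (Function('S')(G, U) = Mul(Mul(Rational(-1, 6), Pow(-10, 2)), G) = Mul(Mul(Rational(-1, 6), 100), G) = Mul(Rational(-50, 3), G))
Add(37022, Function('S')(Function('j')(-9), 16)) = Add(37022, Mul(Rational(-50, 3), Mul(-9, Add(1, Mul(2, -9))))) = Add(37022, Mul(Rational(-50, 3), Mul(-9, Add(1, -18)))) = Add(37022, Mul(Rational(-50, 3), Mul(-9, -17))) = Add(37022, Mul(Rational(-50, 3), 153)) = Add(37022, -2550) = 34472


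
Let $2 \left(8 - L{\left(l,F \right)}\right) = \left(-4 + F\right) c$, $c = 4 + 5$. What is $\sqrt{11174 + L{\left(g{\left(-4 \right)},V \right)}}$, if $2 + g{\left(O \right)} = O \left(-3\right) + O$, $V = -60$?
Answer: $\sqrt{11470} \approx 107.1$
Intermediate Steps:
$c = 9$
$g{\left(O \right)} = -2 - 2 O$ ($g{\left(O \right)} = -2 + \left(O \left(-3\right) + O\right) = -2 + \left(- 3 O + O\right) = -2 - 2 O$)
$L{\left(l,F \right)} = 26 - \frac{9 F}{2}$ ($L{\left(l,F \right)} = 8 - \frac{\left(-4 + F\right) 9}{2} = 8 - \frac{-36 + 9 F}{2} = 8 - \left(-18 + \frac{9 F}{2}\right) = 26 - \frac{9 F}{2}$)
$\sqrt{11174 + L{\left(g{\left(-4 \right)},V \right)}} = \sqrt{11174 + \left(26 - -270\right)} = \sqrt{11174 + \left(26 + 270\right)} = \sqrt{11174 + 296} = \sqrt{11470}$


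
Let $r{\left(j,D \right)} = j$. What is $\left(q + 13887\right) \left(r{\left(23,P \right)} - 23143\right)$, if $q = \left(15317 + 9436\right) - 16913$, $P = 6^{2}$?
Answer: $-502328240$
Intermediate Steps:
$P = 36$
$q = 7840$ ($q = 24753 - 16913 = 7840$)
$\left(q + 13887\right) \left(r{\left(23,P \right)} - 23143\right) = \left(7840 + 13887\right) \left(23 - 23143\right) = 21727 \left(23 - 23143\right) = 21727 \left(-23120\right) = -502328240$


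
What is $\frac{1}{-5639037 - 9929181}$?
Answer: $- \frac{1}{15568218} \approx -6.4233 \cdot 10^{-8}$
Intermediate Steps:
$\frac{1}{-5639037 - 9929181} = \frac{1}{-15568218} = - \frac{1}{15568218}$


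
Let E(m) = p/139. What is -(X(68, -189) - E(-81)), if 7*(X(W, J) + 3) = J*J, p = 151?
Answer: -708749/139 ≈ -5098.9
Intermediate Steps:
X(W, J) = -3 + J²/7 (X(W, J) = -3 + (J*J)/7 = -3 + J²/7)
E(m) = 151/139
-(X(68, -189) - E(-81)) = -((-3 + (⅐)*(-189)²) - 1*151/139) = -((-3 + (⅐)*35721) - 151/139) = -((-3 + 5103) - 151/139) = -(5100 - 151/139) = -1*708749/139 = -708749/139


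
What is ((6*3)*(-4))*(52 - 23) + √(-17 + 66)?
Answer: -2081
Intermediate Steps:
((6*3)*(-4))*(52 - 23) + √(-17 + 66) = (18*(-4))*29 + √49 = -72*29 + 7 = -2088 + 7 = -2081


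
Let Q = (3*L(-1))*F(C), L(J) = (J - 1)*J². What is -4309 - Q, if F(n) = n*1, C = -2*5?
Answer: -4369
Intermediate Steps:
C = -10
F(n) = n
L(J) = J²*(-1 + J) (L(J) = (-1 + J)*J² = J²*(-1 + J))
Q = 60 (Q = (3*((-1)²*(-1 - 1)))*(-10) = (3*(1*(-2)))*(-10) = (3*(-2))*(-10) = -6*(-10) = 60)
-4309 - Q = -4309 - 1*60 = -4309 - 60 = -4369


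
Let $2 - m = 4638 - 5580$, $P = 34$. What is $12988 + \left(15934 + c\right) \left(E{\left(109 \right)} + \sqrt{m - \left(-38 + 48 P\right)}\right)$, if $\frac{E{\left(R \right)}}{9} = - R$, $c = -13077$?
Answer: $-2789729 + 14285 i \sqrt{26} \approx -2.7897 \cdot 10^{6} + 72840.0 i$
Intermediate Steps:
$m = 944$ ($m = 2 - \left(4638 - 5580\right) = 2 - -942 = 2 + 942 = 944$)
$E{\left(R \right)} = - 9 R$ ($E{\left(R \right)} = 9 \left(- R\right) = - 9 R$)
$12988 + \left(15934 + c\right) \left(E{\left(109 \right)} + \sqrt{m - \left(-38 + 48 P\right)}\right) = 12988 + \left(15934 - 13077\right) \left(\left(-9\right) 109 + \sqrt{944 + \left(\left(-48\right) 34 + 38\right)}\right) = 12988 + 2857 \left(-981 + \sqrt{944 + \left(-1632 + 38\right)}\right) = 12988 + 2857 \left(-981 + \sqrt{944 - 1594}\right) = 12988 + 2857 \left(-981 + \sqrt{-650}\right) = 12988 + 2857 \left(-981 + 5 i \sqrt{26}\right) = 12988 - \left(2802717 - 14285 i \sqrt{26}\right) = -2789729 + 14285 i \sqrt{26}$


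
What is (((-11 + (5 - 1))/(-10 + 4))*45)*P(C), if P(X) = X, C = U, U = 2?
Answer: 105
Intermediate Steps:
C = 2
(((-11 + (5 - 1))/(-10 + 4))*45)*P(C) = (((-11 + (5 - 1))/(-10 + 4))*45)*2 = (((-11 + 4)/(-6))*45)*2 = (-7*(-1/6)*45)*2 = ((7/6)*45)*2 = (105/2)*2 = 105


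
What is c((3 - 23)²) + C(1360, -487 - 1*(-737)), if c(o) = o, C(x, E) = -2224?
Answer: -1824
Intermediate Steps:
c((3 - 23)²) + C(1360, -487 - 1*(-737)) = (3 - 23)² - 2224 = (-20)² - 2224 = 400 - 2224 = -1824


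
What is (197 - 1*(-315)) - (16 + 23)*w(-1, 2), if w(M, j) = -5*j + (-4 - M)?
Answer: 1019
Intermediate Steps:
w(M, j) = -4 - M - 5*j
(197 - 1*(-315)) - (16 + 23)*w(-1, 2) = (197 - 1*(-315)) - (16 + 23)*(-4 - 1*(-1) - 5*2) = (197 + 315) - 39*(-4 + 1 - 10) = 512 - 39*(-13) = 512 - 1*(-507) = 512 + 507 = 1019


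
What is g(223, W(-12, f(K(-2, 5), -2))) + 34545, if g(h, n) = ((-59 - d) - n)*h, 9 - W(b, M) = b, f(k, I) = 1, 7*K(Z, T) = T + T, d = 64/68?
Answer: 280417/17 ≈ 16495.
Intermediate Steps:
d = 16/17 (d = 64*(1/68) = 16/17 ≈ 0.94118)
K(Z, T) = 2*T/7 (K(Z, T) = (T + T)/7 = (2*T)/7 = 2*T/7)
W(b, M) = 9 - b
g(h, n) = h*(-1019/17 - n) (g(h, n) = ((-59 - 1*16/17) - n)*h = ((-59 - 16/17) - n)*h = (-1019/17 - n)*h = h*(-1019/17 - n))
g(223, W(-12, f(K(-2, 5), -2))) + 34545 = -1/17*223*(1019 + 17*(9 - 1*(-12))) + 34545 = -1/17*223*(1019 + 17*(9 + 12)) + 34545 = -1/17*223*(1019 + 17*21) + 34545 = -1/17*223*(1019 + 357) + 34545 = -1/17*223*1376 + 34545 = -306848/17 + 34545 = 280417/17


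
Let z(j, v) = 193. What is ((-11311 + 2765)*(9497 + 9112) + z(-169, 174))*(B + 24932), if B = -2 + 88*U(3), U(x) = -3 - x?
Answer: -3880706697042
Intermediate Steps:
B = -530 (B = -2 + 88*(-3 - 1*3) = -2 + 88*(-3 - 3) = -2 + 88*(-6) = -2 - 528 = -530)
((-11311 + 2765)*(9497 + 9112) + z(-169, 174))*(B + 24932) = ((-11311 + 2765)*(9497 + 9112) + 193)*(-530 + 24932) = (-8546*18609 + 193)*24402 = (-159032514 + 193)*24402 = -159032321*24402 = -3880706697042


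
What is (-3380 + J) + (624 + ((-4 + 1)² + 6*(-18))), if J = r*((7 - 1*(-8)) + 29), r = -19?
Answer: -3691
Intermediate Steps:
J = -836 (J = -19*((7 - 1*(-8)) + 29) = -19*((7 + 8) + 29) = -19*(15 + 29) = -19*44 = -836)
(-3380 + J) + (624 + ((-4 + 1)² + 6*(-18))) = (-3380 - 836) + (624 + ((-4 + 1)² + 6*(-18))) = -4216 + (624 + ((-3)² - 108)) = -4216 + (624 + (9 - 108)) = -4216 + (624 - 99) = -4216 + 525 = -3691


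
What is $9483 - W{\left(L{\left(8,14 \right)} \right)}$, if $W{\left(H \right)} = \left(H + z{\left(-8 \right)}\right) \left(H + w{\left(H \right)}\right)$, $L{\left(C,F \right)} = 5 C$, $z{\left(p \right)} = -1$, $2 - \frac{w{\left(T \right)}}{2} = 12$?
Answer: $8703$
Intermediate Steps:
$w{\left(T \right)} = -20$ ($w{\left(T \right)} = 4 - 24 = -20$)
$W{\left(H \right)} = \left(-1 + H\right) \left(-20 + H\right)$ ($W{\left(H \right)} = \left(H - 1\right) \left(H - 20\right) = \left(-1 + H\right) \left(-20 + H\right)$)
$9483 - W{\left(L{\left(8,14 \right)} \right)} = 9483 - \left(20 + \left(5 \cdot 8\right)^{2} - 21 \cdot 5 \cdot 8\right) = 9483 - \left(20 + 40^{2} - 840\right) = 9483 - \left(20 + 1600 - 840\right) = 9483 - 780 = 8703$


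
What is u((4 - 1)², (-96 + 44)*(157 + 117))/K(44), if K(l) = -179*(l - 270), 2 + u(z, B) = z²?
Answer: 79/40454 ≈ 0.0019528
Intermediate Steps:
u(z, B) = -2 + z²
K(l) = 48330 - 179*l (K(l) = -179*(-270 + l) = 48330 - 179*l)
u((4 - 1)², (-96 + 44)*(157 + 117))/K(44) = (-2 + ((4 - 1)²)²)/(48330 - 179*44) = (-2 + (3²)²)/(48330 - 7876) = (-2 + 9²)/40454 = (-2 + 81)*(1/40454) = 79*(1/40454) = 79/40454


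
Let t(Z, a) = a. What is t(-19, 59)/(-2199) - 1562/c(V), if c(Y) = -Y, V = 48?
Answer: 190667/5864 ≈ 32.515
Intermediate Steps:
t(-19, 59)/(-2199) - 1562/c(V) = 59/(-2199) - 1562/((-1*48)) = 59*(-1/2199) - 1562/(-48) = -59/2199 - 1562*(-1/48) = -59/2199 + 781/24 = 190667/5864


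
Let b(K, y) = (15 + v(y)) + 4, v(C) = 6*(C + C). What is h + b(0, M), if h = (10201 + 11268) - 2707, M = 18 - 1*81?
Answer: 18025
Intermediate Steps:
v(C) = 12*C (v(C) = 6*(2*C) = 12*C)
M = -63 (M = 18 - 81 = -63)
b(K, y) = 19 + 12*y (b(K, y) = (15 + 12*y) + 4 = 19 + 12*y)
h = 18762 (h = 21469 - 2707 = 18762)
h + b(0, M) = 18762 + (19 + 12*(-63)) = 18762 + (19 - 756) = 18762 - 737 = 18025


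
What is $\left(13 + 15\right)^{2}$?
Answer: $784$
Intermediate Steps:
$\left(13 + 15\right)^{2} = 28^{2} = 784$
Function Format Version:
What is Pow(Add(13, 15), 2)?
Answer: 784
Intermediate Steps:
Pow(Add(13, 15), 2) = Pow(28, 2) = 784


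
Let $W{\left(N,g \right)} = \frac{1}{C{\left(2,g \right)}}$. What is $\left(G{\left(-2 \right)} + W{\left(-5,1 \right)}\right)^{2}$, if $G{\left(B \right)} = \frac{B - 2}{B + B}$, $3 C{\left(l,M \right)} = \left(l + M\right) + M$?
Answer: $\frac{49}{16} \approx 3.0625$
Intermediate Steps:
$C{\left(l,M \right)} = \frac{l}{3} + \frac{2 M}{3}$ ($C{\left(l,M \right)} = \frac{\left(l + M\right) + M}{3} = \frac{\left(M + l\right) + M}{3} = \frac{l + 2 M}{3} = \frac{l}{3} + \frac{2 M}{3}$)
$W{\left(N,g \right)} = \frac{1}{\frac{2}{3} + \frac{2 g}{3}}$ ($W{\left(N,g \right)} = \frac{1}{\frac{1}{3} \cdot 2 + \frac{2 g}{3}} = \frac{1}{\frac{2}{3} + \frac{2 g}{3}}$)
$G{\left(B \right)} = \frac{-2 + B}{2 B}$
$\left(G{\left(-2 \right)} + W{\left(-5,1 \right)}\right)^{2} = \left(\frac{-2 - 2}{2 \left(-2\right)} + \frac{3}{2 \left(1 + 1\right)}\right)^{2} = \left(\frac{1}{2} \left(- \frac{1}{2}\right) \left(-4\right) + \frac{3}{2 \cdot 2}\right)^{2} = \left(1 + \frac{3}{2} \cdot \frac{1}{2}\right)^{2} = \left(1 + \frac{3}{4}\right)^{2} = \left(\frac{7}{4}\right)^{2} = \frac{49}{16}$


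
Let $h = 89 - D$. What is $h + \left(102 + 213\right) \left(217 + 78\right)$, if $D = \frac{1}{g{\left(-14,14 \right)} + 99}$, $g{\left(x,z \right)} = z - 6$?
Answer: $\frac{9952497}{107} \approx 93014.0$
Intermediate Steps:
$g{\left(x,z \right)} = -6 + z$
$D = \frac{1}{107}$ ($D = \frac{1}{\left(-6 + 14\right) + 99} = \frac{1}{8 + 99} = \frac{1}{107} \approx 0.0093458$)
$h = \frac{9522}{107}$ ($h = 89 - \frac{1}{107} = \frac{9522}{107} \approx 88.991$)
$h + \left(102 + 213\right) \left(217 + 78\right) = \frac{9522}{107} + \left(102 + 213\right) \left(217 + 78\right) = \frac{9522}{107} + 315 \cdot 295 = \frac{9522}{107} + 92925 = \frac{9952497}{107}$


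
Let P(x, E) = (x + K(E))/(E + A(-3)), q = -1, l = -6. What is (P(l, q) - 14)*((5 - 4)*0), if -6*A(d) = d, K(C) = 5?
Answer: 0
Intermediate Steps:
A(d) = -d/6
P(x, E) = (5 + x)/(½ + E) (P(x, E) = (x + 5)/(E - ⅙*(-3)) = (5 + x)/(E + ½) = (5 + x)/(½ + E))
(P(l, q) - 14)*((5 - 4)*0) = (2*(5 - 6)/(1 + 2*(-1)) - 14)*((5 - 4)*0) = (2*(-1)/(1 - 2) - 14)*(1*0) = (2*(-1)/(-1) - 14)*0 = (2*(-1)*(-1) - 14)*0 = (2 - 14)*0 = -12*0 = 0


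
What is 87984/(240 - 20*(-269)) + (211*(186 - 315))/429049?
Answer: 9399119109/602813845 ≈ 15.592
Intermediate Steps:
87984/(240 - 20*(-269)) + (211*(186 - 315))/429049 = 87984/(240 + 5380) + (211*(-129))*(1/429049) = 87984/5620 - 27219*1/429049 = 87984*(1/5620) - 27219/429049 = 21996/1405 - 27219/429049 = 9399119109/602813845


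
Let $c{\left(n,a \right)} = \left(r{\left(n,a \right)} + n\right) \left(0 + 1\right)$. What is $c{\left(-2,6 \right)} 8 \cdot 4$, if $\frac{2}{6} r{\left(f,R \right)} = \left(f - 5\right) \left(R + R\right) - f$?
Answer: $-7936$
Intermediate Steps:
$r{\left(f,R \right)} = - 3 f + 6 R \left(-5 + f\right)$ ($r{\left(f,R \right)} = 3 \left(\left(f - 5\right) \left(R + R\right) - f\right) = 3 \left(\left(-5 + f\right) 2 R - f\right) = 3 \left(2 R \left(-5 + f\right) - f\right) = 3 \left(- f + 2 R \left(-5 + f\right)\right) = - 3 f + 6 R \left(-5 + f\right)$)
$c{\left(n,a \right)} = - 30 a - 2 n + 6 a n$ ($c{\left(n,a \right)} = \left(\left(- 30 a - 3 n + 6 a n\right) + n\right) \left(0 + 1\right) = \left(- 30 a - 2 n + 6 a n\right) 1 = - 30 a - 2 n + 6 a n$)
$c{\left(-2,6 \right)} 8 \cdot 4 = \left(\left(-30\right) 6 - -4 + 6 \cdot 6 \left(-2\right)\right) 8 \cdot 4 = \left(-180 + 4 - 72\right) 8 \cdot 4 = \left(-248\right) 8 \cdot 4 = \left(-1984\right) 4 = -7936$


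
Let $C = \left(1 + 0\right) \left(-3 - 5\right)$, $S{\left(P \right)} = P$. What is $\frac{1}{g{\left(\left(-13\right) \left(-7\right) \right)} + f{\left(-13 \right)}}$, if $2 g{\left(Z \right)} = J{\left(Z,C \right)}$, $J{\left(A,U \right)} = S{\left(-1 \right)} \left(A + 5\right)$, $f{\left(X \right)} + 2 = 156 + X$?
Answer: $\frac{1}{93} \approx 0.010753$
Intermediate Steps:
$f{\left(X \right)} = 154 + X$ ($f{\left(X \right)} = -2 + \left(156 + X\right) = 154 + X$)
$C = -8$ ($C = 1 \left(-8\right) = -8$)
$J{\left(A,U \right)} = -5 - A$ ($J{\left(A,U \right)} = - (A + 5) = - (5 + A) = -5 - A$)
$g{\left(Z \right)} = - \frac{5}{2} - \frac{Z}{2}$ ($g{\left(Z \right)} = \frac{-5 - Z}{2} = - \frac{5}{2} - \frac{Z}{2}$)
$\frac{1}{g{\left(\left(-13\right) \left(-7\right) \right)} + f{\left(-13 \right)}} = \frac{1}{\left(- \frac{5}{2} - \frac{\left(-13\right) \left(-7\right)}{2}\right) + \left(154 - 13\right)} = \frac{1}{\left(- \frac{5}{2} - \frac{91}{2}\right) + 141} = \frac{1}{-48 + 141} = \frac{1}{93}$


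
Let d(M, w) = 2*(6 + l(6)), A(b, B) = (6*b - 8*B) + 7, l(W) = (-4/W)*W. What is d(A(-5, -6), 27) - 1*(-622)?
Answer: 626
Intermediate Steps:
l(W) = -4
A(b, B) = 7 - 8*B + 6*b (A(b, B) = (-8*B + 6*b) + 7 = 7 - 8*B + 6*b)
d(M, w) = 4 (d(M, w) = 2*(6 - 4) = 2*2 = 4)
d(A(-5, -6), 27) - 1*(-622) = 4 - 1*(-622) = 4 + 622 = 626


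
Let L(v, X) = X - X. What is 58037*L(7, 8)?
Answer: 0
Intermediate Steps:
L(v, X) = 0
58037*L(7, 8) = 58037*0 = 0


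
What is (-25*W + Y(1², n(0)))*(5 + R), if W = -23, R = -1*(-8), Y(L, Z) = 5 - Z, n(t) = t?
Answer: 7540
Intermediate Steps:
R = 8
(-25*W + Y(1², n(0)))*(5 + R) = (-25*(-23) + (5 - 1*0))*(5 + 8) = (575 + (5 + 0))*13 = (575 + 5)*13 = 580*13 = 7540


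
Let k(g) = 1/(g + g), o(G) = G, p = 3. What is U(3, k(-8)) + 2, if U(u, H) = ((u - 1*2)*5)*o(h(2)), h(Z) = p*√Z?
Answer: 2 + 15*√2 ≈ 23.213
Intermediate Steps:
h(Z) = 3*√Z
k(g) = 1/(2*g)
U(u, H) = 3*√2*(-10 + 5*u) (U(u, H) = ((u - 1*2)*5)*(3*√2) = ((u - 2)*5)*(3*√2) = ((-2 + u)*5)*(3*√2) = (-10 + 5*u)*(3*√2) = 3*√2*(-10 + 5*u))
U(3, k(-8)) + 2 = 15*√2*(-2 + 3) + 2 = 15*√2*1 + 2 = 15*√2 + 2 = 2 + 15*√2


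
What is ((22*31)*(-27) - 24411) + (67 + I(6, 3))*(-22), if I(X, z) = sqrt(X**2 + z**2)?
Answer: -44299 - 66*sqrt(5) ≈ -44447.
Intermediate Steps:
((22*31)*(-27) - 24411) + (67 + I(6, 3))*(-22) = ((22*31)*(-27) - 24411) + (67 + sqrt(6**2 + 3**2))*(-22) = (682*(-27) - 24411) + (67 + sqrt(36 + 9))*(-22) = (-18414 - 24411) + (67 + sqrt(45))*(-22) = -42825 + (67 + 3*sqrt(5))*(-22) = -42825 + (-1474 - 66*sqrt(5)) = -44299 - 66*sqrt(5)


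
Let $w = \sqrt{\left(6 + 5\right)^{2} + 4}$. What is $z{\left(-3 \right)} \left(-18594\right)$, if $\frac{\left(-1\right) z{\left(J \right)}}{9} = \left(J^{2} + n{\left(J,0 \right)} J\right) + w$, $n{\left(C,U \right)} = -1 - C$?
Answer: $502038 + 836730 \sqrt{5} \approx 2.373 \cdot 10^{6}$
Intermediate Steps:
$w = 5 \sqrt{5}$ ($w = \sqrt{11^{2} + 4} = \sqrt{121 + 4} = \sqrt{125} = 5 \sqrt{5} \approx 11.18$)
$z{\left(J \right)} = - 45 \sqrt{5} - 9 J^{2} - 9 J \left(-1 - J\right)$ ($z{\left(J \right)} = - 9 \left(\left(J^{2} + \left(-1 - J\right) J\right) + 5 \sqrt{5}\right) = - 9 \left(\left(J^{2} + J \left(-1 - J\right)\right) + 5 \sqrt{5}\right) = - 9 \left(J^{2} + 5 \sqrt{5} + J \left(-1 - J\right)\right) = - 45 \sqrt{5} - 9 J^{2} - 9 J \left(-1 - J\right)$)
$z{\left(-3 \right)} \left(-18594\right) = \left(- 45 \sqrt{5} + 9 \left(-3\right)\right) \left(-18594\right) = \left(- 45 \sqrt{5} - 27\right) \left(-18594\right) = \left(-27 - 45 \sqrt{5}\right) \left(-18594\right) = 502038 + 836730 \sqrt{5}$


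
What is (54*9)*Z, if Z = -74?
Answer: -35964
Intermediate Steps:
(54*9)*Z = (54*9)*(-74) = 486*(-74) = -35964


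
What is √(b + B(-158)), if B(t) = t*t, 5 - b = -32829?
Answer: 39*√38 ≈ 240.41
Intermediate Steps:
b = 32834 (b = 5 - 1*(-32829) = 5 + 32829 = 32834)
B(t) = t²
√(b + B(-158)) = √(32834 + (-158)²) = √(32834 + 24964) = √57798 = 39*√38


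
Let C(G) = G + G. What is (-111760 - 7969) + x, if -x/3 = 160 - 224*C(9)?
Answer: -108113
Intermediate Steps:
C(G) = 2*G
x = 11616 (x = -3*(160 - 448*9) = -3*(160 - 224*18) = -3*(160 - 4032) = -3*(-3872) = 11616)
(-111760 - 7969) + x = (-111760 - 7969) + 11616 = -119729 + 11616 = -108113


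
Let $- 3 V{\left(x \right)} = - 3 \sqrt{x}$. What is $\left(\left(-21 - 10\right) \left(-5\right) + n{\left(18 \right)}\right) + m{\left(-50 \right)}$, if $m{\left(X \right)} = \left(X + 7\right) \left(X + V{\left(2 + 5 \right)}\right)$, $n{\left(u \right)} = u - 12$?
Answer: $2311 - 43 \sqrt{7} \approx 2197.2$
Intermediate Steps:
$n{\left(u \right)} = -12 + u$ ($n{\left(u \right)} = u - 12 = -12 + u$)
$V{\left(x \right)} = \sqrt{x}$ ($V{\left(x \right)} = - \frac{\left(-3\right) \sqrt{x}}{3} = \sqrt{x}$)
$m{\left(X \right)} = \left(7 + X\right) \left(X + \sqrt{7}\right)$ ($m{\left(X \right)} = \left(X + 7\right) \left(X + \sqrt{2 + 5}\right) = \left(7 + X\right) \left(X + \sqrt{7}\right)$)
$\left(\left(-21 - 10\right) \left(-5\right) + n{\left(18 \right)}\right) + m{\left(-50 \right)} = \left(\left(-21 - 10\right) \left(-5\right) + \left(-12 + 18\right)\right) + \left(\left(-50\right)^{2} + 7 \left(-50\right) + 7 \sqrt{7} - 50 \sqrt{7}\right) = \left(\left(-31\right) \left(-5\right) + 6\right) + \left(2500 - 350 + 7 \sqrt{7} - 50 \sqrt{7}\right) = \left(155 + 6\right) + \left(2150 - 43 \sqrt{7}\right) = 161 + \left(2150 - 43 \sqrt{7}\right) = 2311 - 43 \sqrt{7}$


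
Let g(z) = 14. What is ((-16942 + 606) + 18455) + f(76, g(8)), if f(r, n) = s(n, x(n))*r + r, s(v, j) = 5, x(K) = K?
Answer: 2575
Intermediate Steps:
f(r, n) = 6*r (f(r, n) = 5*r + r = 6*r)
((-16942 + 606) + 18455) + f(76, g(8)) = ((-16942 + 606) + 18455) + 6*76 = (-16336 + 18455) + 456 = 2119 + 456 = 2575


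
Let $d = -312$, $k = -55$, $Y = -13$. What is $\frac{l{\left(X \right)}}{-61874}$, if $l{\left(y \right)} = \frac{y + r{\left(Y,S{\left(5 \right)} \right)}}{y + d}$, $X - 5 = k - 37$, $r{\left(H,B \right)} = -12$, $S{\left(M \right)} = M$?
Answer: $- \frac{33}{8229242} \approx -4.0101 \cdot 10^{-6}$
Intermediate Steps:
$X = -87$ ($X = 5 - 92 = -87$)
$l{\left(y \right)} = \frac{-12 + y}{-312 + y}$ ($l{\left(y \right)} = \frac{y - 12}{y - 312} = \frac{-12 + y}{-312 + y}$)
$\frac{l{\left(X \right)}}{-61874} = \frac{\frac{1}{-312 - 87} \left(-12 - 87\right)}{-61874} = \frac{1}{-399} \left(-99\right) \left(- \frac{1}{61874}\right) = \left(- \frac{1}{399}\right) \left(-99\right) \left(- \frac{1}{61874}\right) = \frac{33}{133} \left(- \frac{1}{61874}\right) = - \frac{33}{8229242}$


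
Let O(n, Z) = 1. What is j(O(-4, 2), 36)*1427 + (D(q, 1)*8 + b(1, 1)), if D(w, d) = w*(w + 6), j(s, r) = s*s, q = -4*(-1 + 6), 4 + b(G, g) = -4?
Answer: 3659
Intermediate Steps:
b(G, g) = -8 (b(G, g) = -4 - 4 = -8)
q = -20 (q = -4*5 = -20)
j(s, r) = s²
D(w, d) = w*(6 + w)
j(O(-4, 2), 36)*1427 + (D(q, 1)*8 + b(1, 1)) = 1²*1427 + (-20*(6 - 20)*8 - 8) = 1*1427 + (-20*(-14)*8 - 8) = 1427 + (280*8 - 8) = 1427 + (2240 - 8) = 1427 + 2232 = 3659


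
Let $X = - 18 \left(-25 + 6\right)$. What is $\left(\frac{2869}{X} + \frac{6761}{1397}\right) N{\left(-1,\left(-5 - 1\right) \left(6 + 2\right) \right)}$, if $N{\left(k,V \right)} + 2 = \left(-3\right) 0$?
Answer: $- \frac{332645}{12573} \approx -26.457$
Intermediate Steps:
$N{\left(k,V \right)} = -2$ ($N{\left(k,V \right)} = -2 - 0 = -2 + 0 = -2$)
$X = 342$ ($X = \left(-18\right) \left(-19\right) = 342$)
$\left(\frac{2869}{X} + \frac{6761}{1397}\right) N{\left(-1,\left(-5 - 1\right) \left(6 + 2\right) \right)} = \left(\frac{2869}{342} + \frac{6761}{1397}\right) \left(-2\right) = \left(2869 \cdot \frac{1}{342} + 6761 \cdot \frac{1}{1397}\right) \left(-2\right) = \left(\frac{151}{18} + \frac{6761}{1397}\right) \left(-2\right) = \frac{332645}{25146} \left(-2\right) = - \frac{332645}{12573}$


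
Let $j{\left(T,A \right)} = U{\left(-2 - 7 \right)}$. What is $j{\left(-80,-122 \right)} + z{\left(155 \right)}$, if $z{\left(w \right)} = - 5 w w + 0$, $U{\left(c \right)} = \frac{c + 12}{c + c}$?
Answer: $- \frac{720751}{6} \approx -1.2013 \cdot 10^{5}$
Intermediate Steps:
$U{\left(c \right)} = \frac{12 + c}{2 c}$
$j{\left(T,A \right)} = - \frac{1}{6}$ ($j{\left(T,A \right)} = \frac{12 - 9}{2 \left(-2 - 7\right)} = \frac{12 - 9}{2 \left(-9\right)} = \frac{1}{2} \left(- \frac{1}{9}\right) 3 = - \frac{1}{6}$)
$z{\left(w \right)} = - 5 w^{2}$ ($z{\left(w \right)} = - 5 w^{2} + 0 = - 5 w^{2}$)
$j{\left(-80,-122 \right)} + z{\left(155 \right)} = - \frac{1}{6} - 5 \cdot 155^{2} = - \frac{1}{6} - 120125 = - \frac{720751}{6}$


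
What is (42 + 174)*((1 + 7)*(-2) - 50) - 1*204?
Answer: -14460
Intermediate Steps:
(42 + 174)*((1 + 7)*(-2) - 50) - 1*204 = 216*(8*(-2) - 50) - 204 = 216*(-16 - 50) - 204 = 216*(-66) - 204 = -14256 - 204 = -14460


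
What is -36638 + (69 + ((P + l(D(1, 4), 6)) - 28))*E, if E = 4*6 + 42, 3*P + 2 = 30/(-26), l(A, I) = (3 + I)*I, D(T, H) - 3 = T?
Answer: -395686/13 ≈ -30437.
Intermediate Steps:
D(T, H) = 3 + T
l(A, I) = I*(3 + I)
P = -41/39 (P = -⅔ + (30/(-26))/3 = -⅔ + (30*(-1/26))/3 = -⅔ + (⅓)*(-15/13) = -⅔ - 5/13 = -41/39 ≈ -1.0513)
E = 66 (E = 24 + 42 = 66)
-36638 + (69 + ((P + l(D(1, 4), 6)) - 28))*E = -36638 + (69 + ((-41/39 + 6*(3 + 6)) - 28))*66 = -36638 + (69 + ((-41/39 + 6*9) - 28))*66 = -36638 + (69 + ((-41/39 + 54) - 28))*66 = -36638 + (69 + (2065/39 - 28))*66 = -36638 + (69 + 973/39)*66 = -36638 + (3664/39)*66 = -36638 + 80608/13 = -395686/13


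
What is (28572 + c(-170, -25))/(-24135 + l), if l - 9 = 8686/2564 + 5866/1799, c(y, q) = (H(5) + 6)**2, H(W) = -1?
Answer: -9421967978/7946699257 ≈ -1.1856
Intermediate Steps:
c(y, q) = 25 (c(y, q) = (-1 + 6)**2 = 5**2 = 25)
l = 5155733/329474 (l = 9 + (8686/2564 + 5866/1799) = 9 + (8686*(1/2564) + 5866*(1/1799)) = 9 + (4343/1282 + 838/257) = 9 + 2190467/329474 = 5155733/329474 ≈ 15.648)
(28572 + c(-170, -25))/(-24135 + l) = (28572 + 25)/(-24135 + 5155733/329474) = 28597/(-7946699257/329474) = 28597*(-329474/7946699257) = -9421967978/7946699257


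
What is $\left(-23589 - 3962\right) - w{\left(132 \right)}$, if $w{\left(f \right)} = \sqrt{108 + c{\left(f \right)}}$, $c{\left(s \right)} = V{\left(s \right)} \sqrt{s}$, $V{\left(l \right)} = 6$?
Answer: $-27551 - 2 \sqrt{27 + 3 \sqrt{33}} \approx -27564.0$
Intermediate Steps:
$c{\left(s \right)} = 6 \sqrt{s}$
$w{\left(f \right)} = \sqrt{108 + 6 \sqrt{f}}$
$\left(-23589 - 3962\right) - w{\left(132 \right)} = \left(-23589 - 3962\right) - \sqrt{108 + 6 \sqrt{132}} = \left(-23589 - 3962\right) - \sqrt{108 + 6 \cdot 2 \sqrt{33}} = -27551 - \sqrt{108 + 12 \sqrt{33}}$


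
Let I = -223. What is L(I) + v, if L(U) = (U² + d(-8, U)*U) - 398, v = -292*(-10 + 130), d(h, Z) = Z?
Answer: 64020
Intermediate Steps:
v = -35040 (v = -292*120 = -35040)
L(U) = -398 + 2*U² (L(U) = (U² + U*U) - 398 = (U² + U²) - 398 = 2*U² - 398 = -398 + 2*U²)
L(I) + v = (-398 + 2*(-223)²) - 35040 = (-398 + 2*49729) - 35040 = (-398 + 99458) - 35040 = 99060 - 35040 = 64020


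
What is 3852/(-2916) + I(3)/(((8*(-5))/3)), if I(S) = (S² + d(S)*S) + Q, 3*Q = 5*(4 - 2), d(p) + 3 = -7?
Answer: 13/3240 ≈ 0.0040123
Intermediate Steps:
d(p) = -10 (d(p) = -3 - 7 = -10)
Q = 10/3 (Q = (5*(4 - 2))/3 = (5*2)/3 = (⅓)*10 = 10/3 ≈ 3.3333)
I(S) = 10/3 + S² - 10*S (I(S) = (S² - 10*S) + 10/3 = 10/3 + S² - 10*S)
3852/(-2916) + I(3)/(((8*(-5))/3)) = 3852/(-2916) + (10/3 + 3² - 10*3)/(((8*(-5))/3)) = 3852*(-1/2916) + (10/3 + 9 - 30)/((-40*⅓)) = -107/81 - 53/(3*(-40/3)) = -107/81 - 53/3*(-3/40) = -107/81 + 53/40 = 13/3240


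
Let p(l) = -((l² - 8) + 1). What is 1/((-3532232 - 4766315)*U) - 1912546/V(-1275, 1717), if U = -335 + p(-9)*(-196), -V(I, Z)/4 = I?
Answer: -12493399934689721/33314931858850 ≈ -375.01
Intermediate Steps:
V(I, Z) = -4*I
p(l) = 7 - l² (p(l) = -((-8 + l²) + 1) = -(-7 + l²) = 7 - l²)
U = 14169 (U = -335 + (7 - 1*(-9)²)*(-196) = -335 + (7 - 1*81)*(-196) = -335 + (7 - 81)*(-196) = -335 - 74*(-196) = -335 + 14504 = 14169)
1/((-3532232 - 4766315)*U) - 1912546/V(-1275, 1717) = 1/(-3532232 - 4766315*14169) - 1912546/((-4*(-1275))) = (1/14169)/(-8298547) - 1912546/5100 = -1/8298547*1/14169 - 1912546*1/5100 = -1/117582112443 - 956273/2550 = -12493399934689721/33314931858850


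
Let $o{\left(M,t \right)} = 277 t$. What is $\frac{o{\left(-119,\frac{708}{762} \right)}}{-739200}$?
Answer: $- \frac{16343}{46939200} \approx -0.00034817$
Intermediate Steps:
$\frac{o{\left(-119,\frac{708}{762} \right)}}{-739200} = \frac{277 \cdot \frac{708}{762}}{-739200} = 277 \cdot 708 \cdot \frac{1}{762} \left(- \frac{1}{739200}\right) = 277 \cdot \frac{118}{127} \left(- \frac{1}{739200}\right) = \frac{32686}{127} \left(- \frac{1}{739200}\right) = - \frac{16343}{46939200}$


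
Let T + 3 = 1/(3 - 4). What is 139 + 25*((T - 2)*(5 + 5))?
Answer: -1361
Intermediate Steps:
T = -4 (T = -3 + 1/(3 - 4) = -3 + 1/(-1) = -3 - 1 = -4)
139 + 25*((T - 2)*(5 + 5)) = 139 + 25*((-4 - 2)*(5 + 5)) = 139 + 25*(-6*10) = 139 + 25*(-60) = 139 - 1500 = -1361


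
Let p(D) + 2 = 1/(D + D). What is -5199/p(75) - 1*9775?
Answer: -2142875/299 ≈ -7166.8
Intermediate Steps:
p(D) = -2 + 1/(2*D) (p(D) = -2 + 1/(D + D) = -2 + 1/(2*D))
-5199/p(75) - 1*9775 = -5199/(-2 + (½)/75) - 1*9775 = -5199/(-2 + (½)*(1/75)) - 9775 = -5199/(-2 + 1/150) - 9775 = -5199/(-299/150) - 9775 = -5199*(-150/299) - 9775 = 779850/299 - 9775 = -2142875/299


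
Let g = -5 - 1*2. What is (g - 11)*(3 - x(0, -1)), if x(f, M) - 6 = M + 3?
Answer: 90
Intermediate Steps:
x(f, M) = 9 + M (x(f, M) = 6 + (M + 3) = 6 + (3 + M) = 9 + M)
g = -7 (g = -5 - 2 = -7)
(g - 11)*(3 - x(0, -1)) = (-7 - 11)*(3 - (9 - 1)) = -18*(3 - 1*8) = -18*(3 - 8) = -18*(-5) = 90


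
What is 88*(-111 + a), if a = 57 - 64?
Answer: -10384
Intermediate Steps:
a = -7
88*(-111 + a) = 88*(-111 - 7) = 88*(-118) = -10384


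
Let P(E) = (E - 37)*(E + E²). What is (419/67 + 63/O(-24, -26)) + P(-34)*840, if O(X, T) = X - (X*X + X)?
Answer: -286936124693/4288 ≈ -6.6916e+7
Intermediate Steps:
O(X, T) = -X² (O(X, T) = X - (X² + X) = X - (X + X²) = X + (-X - X²) = -X²)
P(E) = (-37 + E)*(E + E²)
(419/67 + 63/O(-24, -26)) + P(-34)*840 = (419/67 + 63/((-1*(-24)²))) - 34*(-37 + (-34)² - 36*(-34))*840 = (419*(1/67) + 63/((-1*576))) - 34*(-37 + 1156 + 1224)*840 = (419/67 + 63/(-576)) - 34*2343*840 = (419/67 + 63*(-1/576)) - 79662*840 = (419/67 - 7/64) - 66916080 = 26347/4288 - 66916080 = -286936124693/4288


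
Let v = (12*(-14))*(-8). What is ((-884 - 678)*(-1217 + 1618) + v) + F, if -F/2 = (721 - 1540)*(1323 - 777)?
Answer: 269330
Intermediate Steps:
v = 1344 (v = -168*(-8) = 1344)
F = 894348 (F = -2*(721 - 1540)*(1323 - 777) = -(-1638)*546 = -2*(-447174) = 894348)
((-884 - 678)*(-1217 + 1618) + v) + F = ((-884 - 678)*(-1217 + 1618) + 1344) + 894348 = (-1562*401 + 1344) + 894348 = (-626362 + 1344) + 894348 = -625018 + 894348 = 269330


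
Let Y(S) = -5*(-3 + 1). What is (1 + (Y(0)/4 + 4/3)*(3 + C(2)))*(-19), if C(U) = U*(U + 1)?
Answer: -1349/2 ≈ -674.50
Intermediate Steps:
Y(S) = 10 (Y(S) = -5*(-2) = 10)
C(U) = U*(1 + U)
(1 + (Y(0)/4 + 4/3)*(3 + C(2)))*(-19) = (1 + (10/4 + 4/3)*(3 + 2*(1 + 2)))*(-19) = (1 + (10*(1/4) + 4*(1/3))*(3 + 2*3))*(-19) = (1 + (5/2 + 4/3)*(3 + 6))*(-19) = (1 + (23/6)*9)*(-19) = (1 + 69/2)*(-19) = (71/2)*(-19) = -1349/2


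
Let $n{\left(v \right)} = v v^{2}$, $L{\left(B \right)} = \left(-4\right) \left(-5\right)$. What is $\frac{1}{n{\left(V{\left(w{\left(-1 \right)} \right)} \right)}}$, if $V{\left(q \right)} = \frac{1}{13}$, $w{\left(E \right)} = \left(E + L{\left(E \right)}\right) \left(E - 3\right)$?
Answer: $2197$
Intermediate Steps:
$L{\left(B \right)} = 20$
$w{\left(E \right)} = \left(-3 + E\right) \left(20 + E\right)$ ($w{\left(E \right)} = \left(E + 20\right) \left(E - 3\right) = \left(20 + E\right) \left(-3 + E\right) = \left(-3 + E\right) \left(20 + E\right)$)
$V{\left(q \right)} = \frac{1}{13}$
$n{\left(v \right)} = v^{3}$
$\frac{1}{n{\left(V{\left(w{\left(-1 \right)} \right)} \right)}} = \frac{1}{\left(\frac{1}{13}\right)^{3}} = \frac{1}{\frac{1}{2197}} = 2197$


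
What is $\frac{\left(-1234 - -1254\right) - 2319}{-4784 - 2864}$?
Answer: $\frac{2299}{7648} \approx 0.3006$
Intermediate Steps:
$\frac{\left(-1234 - -1254\right) - 2319}{-4784 - 2864} = \frac{\left(-1234 + 1254\right) - 2319}{-7648} = \left(20 - 2319\right) \left(- \frac{1}{7648}\right) = \left(-2299\right) \left(- \frac{1}{7648}\right) = \frac{2299}{7648}$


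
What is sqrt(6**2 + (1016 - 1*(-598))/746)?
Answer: sqrt(5309655)/373 ≈ 6.1777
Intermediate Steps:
sqrt(6**2 + (1016 - 1*(-598))/746) = sqrt(36 + (1016 + 598)*(1/746)) = sqrt(36 + 1614*(1/746)) = sqrt(36 + 807/373) = sqrt(14235/373) = sqrt(5309655)/373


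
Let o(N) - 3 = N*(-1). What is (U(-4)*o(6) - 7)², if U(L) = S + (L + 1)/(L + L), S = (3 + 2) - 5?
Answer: 4225/64 ≈ 66.016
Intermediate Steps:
S = 0 (S = 5 - 5 = 0)
U(L) = (1 + L)/(2*L) (U(L) = 0 + (L + 1)/(L + L) = 0 + (1 + L)/((2*L)) = 0 + (1 + L)*(1/(2*L)) = 0 + (1 + L)/(2*L) = (1 + L)/(2*L))
o(N) = 3 - N (o(N) = 3 + N*(-1) = 3 - N)
(U(-4)*o(6) - 7)² = (((½)*(1 - 4)/(-4))*(3 - 1*6) - 7)² = (((½)*(-¼)*(-3))*(3 - 6) - 7)² = ((3/8)*(-3) - 7)² = (-9/8 - 7)² = (-65/8)² = 4225/64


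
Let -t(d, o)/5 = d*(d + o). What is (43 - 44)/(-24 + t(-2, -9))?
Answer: 1/134 ≈ 0.0074627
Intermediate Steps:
t(d, o) = -5*d*(d + o)
(43 - 44)/(-24 + t(-2, -9)) = (43 - 44)/(-24 - 5*(-2)*(-2 - 9)) = -1/(-24 - 5*(-2)*(-11)) = -1/(-24 - 110) = -1/(-134) = -1/134*(-1) = 1/134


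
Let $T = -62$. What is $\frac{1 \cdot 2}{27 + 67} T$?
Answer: $- \frac{62}{47} \approx -1.3191$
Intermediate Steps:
$\frac{1 \cdot 2}{27 + 67} T = \frac{1 \cdot 2}{27 + 67} \left(-62\right) = \frac{2}{94} \left(-62\right) = 2 \cdot \frac{1}{94} \left(-62\right) = \frac{1}{47} \left(-62\right) = - \frac{62}{47}$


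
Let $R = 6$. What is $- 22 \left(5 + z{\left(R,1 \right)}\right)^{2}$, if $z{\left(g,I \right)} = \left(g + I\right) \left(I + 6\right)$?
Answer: $-64152$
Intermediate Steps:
$z{\left(g,I \right)} = \left(6 + I\right) \left(I + g\right)$ ($z{\left(g,I \right)} = \left(I + g\right) \left(6 + I\right) = \left(6 + I\right) \left(I + g\right)$)
$- 22 \left(5 + z{\left(R,1 \right)}\right)^{2} = - 22 \left(5 + \left(1^{2} + 6 \cdot 1 + 6 \cdot 6 + 1 \cdot 6\right)\right)^{2} = - 22 \left(5 + \left(1 + 6 + 36 + 6\right)\right)^{2} = - 22 \left(5 + 49\right)^{2} = - 22 \cdot 54^{2} = \left(-22\right) 2916 = -64152$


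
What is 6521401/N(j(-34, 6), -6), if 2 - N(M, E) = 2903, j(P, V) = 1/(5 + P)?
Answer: -6521401/2901 ≈ -2248.0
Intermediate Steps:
N(M, E) = -2901 (N(M, E) = 2 - 1*2903 = 2 - 2903 = -2901)
6521401/N(j(-34, 6), -6) = 6521401/(-2901) = 6521401*(-1/2901) = -6521401/2901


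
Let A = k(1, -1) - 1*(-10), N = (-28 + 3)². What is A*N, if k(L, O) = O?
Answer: 5625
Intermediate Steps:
N = 625 (N = (-25)² = 625)
A = 9 (A = -1 - 1*(-10) = -1 + 10 = 9)
A*N = 9*625 = 5625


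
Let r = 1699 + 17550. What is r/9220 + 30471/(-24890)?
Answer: 19816499/22948580 ≈ 0.86352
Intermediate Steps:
r = 19249
r/9220 + 30471/(-24890) = 19249/9220 + 30471/(-24890) = 19249*(1/9220) + 30471*(-1/24890) = 19249/9220 - 30471/24890 = 19816499/22948580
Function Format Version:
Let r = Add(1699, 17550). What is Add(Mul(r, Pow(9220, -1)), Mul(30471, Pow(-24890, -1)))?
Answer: Rational(19816499, 22948580) ≈ 0.86352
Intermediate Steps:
r = 19249
Add(Mul(r, Pow(9220, -1)), Mul(30471, Pow(-24890, -1))) = Add(Mul(19249, Pow(9220, -1)), Mul(30471, Pow(-24890, -1))) = Add(Mul(19249, Rational(1, 9220)), Mul(30471, Rational(-1, 24890))) = Add(Rational(19249, 9220), Rational(-30471, 24890)) = Rational(19816499, 22948580)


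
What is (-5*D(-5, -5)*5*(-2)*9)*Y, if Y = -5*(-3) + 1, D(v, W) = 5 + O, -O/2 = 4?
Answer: -21600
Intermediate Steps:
O = -8 (O = -2*4 = -8)
D(v, W) = -3 (D(v, W) = 5 - 8 = -3)
Y = 16 (Y = 15 + 1 = 16)
(-5*D(-5, -5)*5*(-2)*9)*Y = (-5*(-3*5)*(-2)*9)*16 = (-(-75)*(-2)*9)*16 = (-5*30*9)*16 = -150*9*16 = -1350*16 = -21600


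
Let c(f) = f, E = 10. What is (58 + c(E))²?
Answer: 4624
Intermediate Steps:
(58 + c(E))² = (58 + 10)² = 68² = 4624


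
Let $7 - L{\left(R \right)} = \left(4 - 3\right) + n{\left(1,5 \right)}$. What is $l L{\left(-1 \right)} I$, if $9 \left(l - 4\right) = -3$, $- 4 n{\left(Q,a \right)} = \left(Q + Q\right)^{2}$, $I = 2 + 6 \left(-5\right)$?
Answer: $- \frac{2156}{3} \approx -718.67$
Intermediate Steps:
$I = -28$ ($I = 2 - 30 = -28$)
$n{\left(Q,a \right)} = - Q^{2}$ ($n{\left(Q,a \right)} = - \frac{\left(Q + Q\right)^{2}}{4} = - \frac{\left(2 Q\right)^{2}}{4} = - \frac{4 Q^{2}}{4} = - Q^{2}$)
$l = \frac{11}{3}$ ($l = 4 + \frac{1}{9} \left(-3\right) = 4 - \frac{1}{3} = \frac{11}{3} \approx 3.6667$)
$L{\left(R \right)} = 7$ ($L{\left(R \right)} = 7 - \left(\left(4 - 3\right) - 1^{2}\right) = 7 - \left(\left(4 - 3\right) - 1\right) = 7 - \left(1 - 1\right) = 7 - 0 = 7 + 0 = 7$)
$l L{\left(-1 \right)} I = \frac{11}{3} \cdot 7 \left(-28\right) = \frac{77}{3} \left(-28\right) = - \frac{2156}{3}$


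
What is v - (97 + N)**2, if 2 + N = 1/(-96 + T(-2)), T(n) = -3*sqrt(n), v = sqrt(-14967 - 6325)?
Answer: (-5197830*sqrt(2) + 18396*sqrt(5323) + 82993711*I + 1152*I*sqrt(10646))/(18*(-511*I + 32*sqrt(2))) ≈ -9023.0 + 145.83*I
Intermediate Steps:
v = 2*I*sqrt(5323) (v = sqrt(-21292) = 2*I*sqrt(5323) ≈ 145.92*I)
N = -2 + 1/(-96 - 3*I*sqrt(2)) ≈ -2.0104 + 0.00045946*I
v - (97 + N)**2 = 2*I*sqrt(5323) - (97 + (-6*sqrt(2) + 193*I)/(3*(sqrt(2) - 32*I)))**2 = -(97 + (-6*sqrt(2) + 193*I)/(3*(sqrt(2) - 32*I)))**2 + 2*I*sqrt(5323)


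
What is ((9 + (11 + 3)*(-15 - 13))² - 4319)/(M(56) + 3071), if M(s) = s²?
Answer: 142370/6207 ≈ 22.937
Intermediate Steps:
((9 + (11 + 3)*(-15 - 13))² - 4319)/(M(56) + 3071) = ((9 + (11 + 3)*(-15 - 13))² - 4319)/(56² + 3071) = ((9 + 14*(-28))² - 4319)/(3136 + 3071) = ((9 - 392)² - 4319)/6207 = ((-383)² - 4319)*(1/6207) = (146689 - 4319)*(1/6207) = 142370*(1/6207) = 142370/6207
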